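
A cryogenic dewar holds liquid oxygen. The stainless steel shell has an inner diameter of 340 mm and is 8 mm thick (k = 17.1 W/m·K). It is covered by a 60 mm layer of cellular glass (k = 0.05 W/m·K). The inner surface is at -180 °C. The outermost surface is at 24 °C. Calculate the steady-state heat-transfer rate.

Q ≈ 90.5 W

Each spherical layer contributes R = (1/r_i − 1/r_o)/(4πk):
R_stainless steel shell = (1/0.17 − 1/0.178)/(4π×17.1) = 0.00123 K/W
R_cellular glass = (1/0.178 − 1/0.238)/(4π×0.05) = 2.254 K/W
R_total = 2.255 K/W
Q = ΔT/R_total = 204/2.255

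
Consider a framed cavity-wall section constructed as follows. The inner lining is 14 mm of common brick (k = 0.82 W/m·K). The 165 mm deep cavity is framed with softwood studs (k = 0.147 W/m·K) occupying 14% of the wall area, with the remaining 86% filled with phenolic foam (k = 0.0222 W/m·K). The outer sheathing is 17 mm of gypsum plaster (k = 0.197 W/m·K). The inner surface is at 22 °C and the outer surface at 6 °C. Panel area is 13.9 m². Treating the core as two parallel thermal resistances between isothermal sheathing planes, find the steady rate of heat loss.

Q ≈ 52.2 W

Sheathing layers in series; stud and cavity paths in parallel between them.
R_inner = 0.014/(0.82×13.9) = 0.001228 K/W
R_stud  = 0.165/(0.147×0.14×13.9) = 0.5768 K/W
R_cav   = 0.165/(0.0222×0.86×13.9) = 0.6218 K/W
1/R_core = 1/R_stud + 1/R_cav → R_core = 0.2992 K/W
R_outer = 0.017/(0.197×13.9) = 0.006208 K/W
R_total = 0.3067 K/W
Q = ΔT/R_total = 16/0.3067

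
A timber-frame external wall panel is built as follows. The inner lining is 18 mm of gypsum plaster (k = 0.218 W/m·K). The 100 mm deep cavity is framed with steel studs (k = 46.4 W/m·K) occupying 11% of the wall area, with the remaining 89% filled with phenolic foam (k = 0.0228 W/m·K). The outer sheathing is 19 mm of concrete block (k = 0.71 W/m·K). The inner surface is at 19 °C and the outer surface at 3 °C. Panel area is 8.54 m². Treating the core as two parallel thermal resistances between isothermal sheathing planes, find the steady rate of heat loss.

Q ≈ 1060 W

Sheathing layers in series; stud and cavity paths in parallel between them.
R_inner = 0.018/(0.218×8.54) = 0.009668 K/W
R_stud  = 0.1/(46.4×0.11×8.54) = 0.002294 K/W
R_cav   = 0.1/(0.0228×0.89×8.54) = 0.5771 K/W
1/R_core = 1/R_stud + 1/R_cav → R_core = 0.002285 K/W
R_outer = 0.019/(0.71×8.54) = 0.003134 K/W
R_total = 0.01509 K/W
Q = ΔT/R_total = 16/0.01509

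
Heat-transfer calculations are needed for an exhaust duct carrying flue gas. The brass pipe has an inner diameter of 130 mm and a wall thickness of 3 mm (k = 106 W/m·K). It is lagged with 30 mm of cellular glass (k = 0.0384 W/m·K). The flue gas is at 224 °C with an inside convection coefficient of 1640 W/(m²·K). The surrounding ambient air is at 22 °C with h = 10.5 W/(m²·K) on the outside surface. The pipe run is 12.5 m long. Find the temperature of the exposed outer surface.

Cylindrical conduction, so R = ln(r₂/r₁)/(2πkL) per layer, in series:
R_inner film = 1/(h_i·2πr₁L) = 1/(1640×2π×0.065×12.5) = 1.194×10^-4 K/W
R_brass pipe wall = ln(68/65)/(2π×106×12.5) = 5.42×10^-6 K/W
R_cellular glass = ln(98/68)/(2π×0.0384×12.5) = 0.1212 K/W
R_outer film = 1/(h_o·2πr_oL) = 1/(10.5×2π×0.098×12.5) = 0.01237 K/W
R_total = 0.1337 K/W
Q = ΔT/R_total = 202/0.1337
Q = 1510 W
T_interface = T_inner − Q·ΣR(inner→interface) = 224 − 1510×0.1213

T ≈ 40.7 °C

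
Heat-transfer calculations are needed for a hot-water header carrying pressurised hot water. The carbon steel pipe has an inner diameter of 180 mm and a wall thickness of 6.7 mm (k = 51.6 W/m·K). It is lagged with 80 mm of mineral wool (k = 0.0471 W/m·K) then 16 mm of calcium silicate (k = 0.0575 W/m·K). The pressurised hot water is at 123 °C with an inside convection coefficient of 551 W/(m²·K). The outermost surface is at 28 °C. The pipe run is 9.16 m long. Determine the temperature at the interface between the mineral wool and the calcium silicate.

T ≈ 38 °C

For a radial system each layer contributes R = ln(r_out/r_in)/(2πkL); films add R = 1/(hA).
R_inner film = 1/(h_i·2πr₁L) = 1/(551×2π×0.09×9.16) = 3.504×10^-4 K/W
R_carbon steel pipe wall = ln(96.7/90)/(2π×51.6×9.16) = 2.418×10^-5 K/W
R_mineral wool = ln(176.7/96.7)/(2π×0.0471×9.16) = 0.2224 K/W
R_calcium silicate = ln(192.7/176.7)/(2π×0.0575×9.16) = 0.02619 K/W
R_total = 0.249 K/W
Q = ΔT/R_total = 95/0.249
Q = 382 W
T_interface = T_inner − Q·ΣR(inner→interface) = 123 − 382×0.2228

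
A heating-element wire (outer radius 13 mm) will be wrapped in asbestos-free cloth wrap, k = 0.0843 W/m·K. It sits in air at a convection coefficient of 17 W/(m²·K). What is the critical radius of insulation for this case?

r_cr ≈ 4.96 mm

For a cylinder r_cr = k/h = 0.0843/17
r_cr = 4.96 mm; since the bare radius (13 mm) is above r_cr, any added insulation will reduce heat loss.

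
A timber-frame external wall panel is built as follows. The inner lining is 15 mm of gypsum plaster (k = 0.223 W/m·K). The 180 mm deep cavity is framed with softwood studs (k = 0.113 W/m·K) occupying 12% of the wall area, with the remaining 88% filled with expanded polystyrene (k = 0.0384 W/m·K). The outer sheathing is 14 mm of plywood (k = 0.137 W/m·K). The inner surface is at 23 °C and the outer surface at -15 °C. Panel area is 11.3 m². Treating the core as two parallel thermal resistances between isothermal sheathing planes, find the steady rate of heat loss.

Sheathing layers in series; stud and cavity paths in parallel between them.
R_inner = 0.015/(0.223×11.3) = 0.005953 K/W
R_stud  = 0.18/(0.113×0.12×11.3) = 1.175 K/W
R_cav   = 0.18/(0.0384×0.88×11.3) = 0.4714 K/W
1/R_core = 1/R_stud + 1/R_cav → R_core = 0.3364 K/W
R_outer = 0.014/(0.137×11.3) = 0.009043 K/W
R_total = 0.3514 K/W
Q = ΔT/R_total = 38/0.3514

Q ≈ 108 W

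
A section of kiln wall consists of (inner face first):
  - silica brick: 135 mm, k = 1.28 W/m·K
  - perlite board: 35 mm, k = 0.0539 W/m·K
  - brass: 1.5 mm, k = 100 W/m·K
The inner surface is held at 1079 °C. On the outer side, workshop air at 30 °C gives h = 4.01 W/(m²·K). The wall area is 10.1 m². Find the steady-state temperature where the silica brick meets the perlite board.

T ≈ 969 °C

Using the resistance-network approach (series):
R_silica brick = L/(kA) = 0.135/(1.28×10.1) = 0.01044 K/W
R_perlite board = L/(kA) = 0.035/(0.0539×10.1) = 0.06429 K/W
R_brass = L/(kA) = 0.0015/(100×10.1) = 1.485×10^-6 K/W
R_outer film = 1/(h_o·A) = 1/(4.01×10.1) = 0.02469 K/W
R_total = 0.09943 K/W;  Q = ΔT/R_total = 1049/0.09943 = 10550 W
T_interface = T_inner − Q·ΣR(inner→interface) = 1079 − 10600×0.01044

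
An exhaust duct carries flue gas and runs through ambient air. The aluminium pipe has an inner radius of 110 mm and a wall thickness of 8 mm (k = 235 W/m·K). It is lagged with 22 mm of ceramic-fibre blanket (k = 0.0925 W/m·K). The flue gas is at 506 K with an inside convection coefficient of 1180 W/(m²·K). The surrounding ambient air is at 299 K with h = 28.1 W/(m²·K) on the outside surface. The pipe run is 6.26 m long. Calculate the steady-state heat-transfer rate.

Q ≈ 3860 W

Treating each annulus and film as a series resistance:
R_inner film = 1/(h_i·2πr₁L) = 1/(1180×2π×0.11×6.26) = 1.959×10^-4 K/W
R_aluminium pipe wall = ln(118/110)/(2π×235×6.26) = 7.595×10^-6 K/W
R_ceramic-fibre blanket = ln(140/118)/(2π×0.0925×6.26) = 0.04699 K/W
R_outer film = 1/(h_o·2πr_oL) = 1/(28.1×2π×0.14×6.26) = 0.006463 K/W
R_total = 0.05365 K/W
Q = ΔT/R_total = 207/0.05365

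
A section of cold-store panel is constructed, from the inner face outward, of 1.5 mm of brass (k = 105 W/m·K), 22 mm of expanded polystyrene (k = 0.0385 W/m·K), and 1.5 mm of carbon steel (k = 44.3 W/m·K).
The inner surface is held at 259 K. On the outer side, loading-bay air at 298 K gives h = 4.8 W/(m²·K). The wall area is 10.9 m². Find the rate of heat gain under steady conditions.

Q ≈ 545 W

Model the wall as resistances in series:
R_brass = L/(kA) = 0.0015/(105×10.9) = 1.311×10^-6 K/W
R_expanded polystyrene = L/(kA) = 0.022/(0.0385×10.9) = 0.05242 K/W
R_carbon steel = L/(kA) = 0.0015/(44.3×10.9) = 3.106×10^-6 K/W
R_outer film = 1/(h_o·A) = 1/(4.8×10.9) = 0.01911 K/W
R_total = 0.07154 K/W
Q = ΔT / R_total = 39 / 0.07154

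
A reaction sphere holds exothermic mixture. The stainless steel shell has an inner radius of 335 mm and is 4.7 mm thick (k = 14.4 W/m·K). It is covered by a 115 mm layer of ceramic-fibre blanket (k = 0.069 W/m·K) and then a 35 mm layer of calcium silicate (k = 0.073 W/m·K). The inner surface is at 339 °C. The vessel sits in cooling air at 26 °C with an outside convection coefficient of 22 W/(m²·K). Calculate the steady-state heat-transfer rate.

Q ≈ 299 W

For a spherical shell R = (1/r₁ − 1/r₂)/(4πk); film R = 1/(h·4πr²). In series:
R_stainless steel shell = (1/0.335 − 1/0.3397)/(4π×14.4) = 2.282×10^-4 K/W
R_ceramic-fibre blanket = (1/0.3397 − 1/0.4547)/(4π×0.069) = 0.8587 K/W
R_calcium silicate = (1/0.4547 − 1/0.4897)/(4π×0.073) = 0.1713 K/W
R_outer film = 1/(h·4πr_o²) = 1/(22×4π×0.4897²) = 0.01508 K/W
R_total = 1.045 K/W
Q = ΔT/R_total = 313/1.045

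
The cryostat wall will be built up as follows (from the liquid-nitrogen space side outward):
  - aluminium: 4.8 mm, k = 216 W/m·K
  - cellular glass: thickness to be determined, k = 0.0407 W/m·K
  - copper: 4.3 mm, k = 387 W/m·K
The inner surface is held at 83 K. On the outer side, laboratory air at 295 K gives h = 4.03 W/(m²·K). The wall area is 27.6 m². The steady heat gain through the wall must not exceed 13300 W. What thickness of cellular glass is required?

Thermal resistances in series:
R_aluminium = L/(kA) = 0.0048/(216×27.6) = 8.052×10^-7 K/W
R_copper = L/(kA) = 0.0043/(387×27.6) = 4.026×10^-7 K/W
R_outer film = 1/(h_o·A) = 1/(4.03×27.6) = 0.008991 K/W
Sum of the known resistances R_other = 0.008992 K/W
Required total resistance R_tot = ΔT/Q_allow = 212/13300 = 0.01594 K/W
R_cellular glass = R_tot − R_other = 0.006948 K/W
L = R·k·A = 0.006948×0.0407×27.6

L ≈ 7.8 mm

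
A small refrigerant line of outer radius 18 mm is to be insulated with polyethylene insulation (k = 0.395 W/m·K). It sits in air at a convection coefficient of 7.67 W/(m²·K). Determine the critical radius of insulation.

r_cr ≈ 51.5 mm

For a cylinder r_cr = k/h = 0.395/7.67
r_cr = 51.5 mm; since the bare radius (18 mm) is below r_cr, adding a thin layer of insulation will *increase* heat loss.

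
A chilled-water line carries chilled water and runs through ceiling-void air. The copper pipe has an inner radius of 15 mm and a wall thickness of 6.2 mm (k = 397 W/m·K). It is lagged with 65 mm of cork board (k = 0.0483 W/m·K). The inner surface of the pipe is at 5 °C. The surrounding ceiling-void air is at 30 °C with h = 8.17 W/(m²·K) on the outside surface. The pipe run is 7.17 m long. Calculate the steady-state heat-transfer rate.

Q ≈ 37 W

Cylindrical conduction, so R = ln(r₂/r₁)/(2πkL) per layer, in series:
R_copper pipe wall = ln(21.2/15)/(2π×397×7.17) = 1.934×10^-5 K/W
R_cork board = ln(86.2/21.2)/(2π×0.0483×7.17) = 0.6446 K/W
R_outer film = 1/(h_o·2πr_oL) = 1/(8.17×2π×0.0862×7.17) = 0.03152 K/W
R_total = 0.6762 K/W
Q = ΔT/R_total = 25/0.6762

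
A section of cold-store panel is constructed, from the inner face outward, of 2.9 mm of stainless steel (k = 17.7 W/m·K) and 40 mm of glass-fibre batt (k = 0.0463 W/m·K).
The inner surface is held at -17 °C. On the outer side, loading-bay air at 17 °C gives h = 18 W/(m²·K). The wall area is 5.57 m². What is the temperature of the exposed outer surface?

T ≈ 14.9 °C

Series thermal resistances:
R_stainless steel = L/(kA) = 0.0029/(17.7×5.57) = 2.942×10^-5 K/W
R_glass-fibre batt = L/(kA) = 0.04/(0.0463×5.57) = 0.1551 K/W
R_outer film = 1/(h_o·A) = 1/(18×5.57) = 0.009974 K/W
R_total = 0.1651 K/W;  Q = ΔT/R_total = 34/0.1651 = 205.9 W
T_interface = T_inner + Q·ΣR(inner→interface) = -17 + 206×0.1551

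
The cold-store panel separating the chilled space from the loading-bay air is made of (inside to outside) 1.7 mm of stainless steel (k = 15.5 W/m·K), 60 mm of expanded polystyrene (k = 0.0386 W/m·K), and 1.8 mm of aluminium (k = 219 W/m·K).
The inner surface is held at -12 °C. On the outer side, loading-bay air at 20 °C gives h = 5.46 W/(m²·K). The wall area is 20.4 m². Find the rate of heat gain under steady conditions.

Thermal resistances in series:
R_stainless steel = L/(kA) = 0.0017/(15.5×20.4) = 5.376×10^-6 K/W
R_expanded polystyrene = L/(kA) = 0.06/(0.0386×20.4) = 0.0762 K/W
R_aluminium = L/(kA) = 0.0018/(219×20.4) = 4.029×10^-7 K/W
R_outer film = 1/(h_o·A) = 1/(5.46×20.4) = 0.008978 K/W
R_total = 0.08518 K/W
Q = ΔT / R_total = 32 / 0.08518

Q ≈ 376 W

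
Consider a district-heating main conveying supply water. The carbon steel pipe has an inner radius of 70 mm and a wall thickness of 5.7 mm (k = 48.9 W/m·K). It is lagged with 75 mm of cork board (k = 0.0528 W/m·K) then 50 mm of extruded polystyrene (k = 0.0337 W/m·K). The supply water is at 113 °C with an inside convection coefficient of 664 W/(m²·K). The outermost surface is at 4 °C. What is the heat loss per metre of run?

q′ ≈ 31.8 W/m

Treating each annulus and film as a series resistance:
R_inner film = 1/(h_i·2πr₁L) = 1/(664×2π×0.07×1) = 0.003424 K/W
R_carbon steel pipe wall = ln(75.7/70)/(2π×48.9×1) = 2.548×10^-4 K/W
R_cork board = ln(150.7/75.7)/(2π×0.0528×1) = 2.075 K/W
R_extruded polystyrene = ln(200.7/150.7)/(2π×0.0337×1) = 1.353 K/W
R_total = 3.432 K/W
Q = ΔT/R_total = 109/3.432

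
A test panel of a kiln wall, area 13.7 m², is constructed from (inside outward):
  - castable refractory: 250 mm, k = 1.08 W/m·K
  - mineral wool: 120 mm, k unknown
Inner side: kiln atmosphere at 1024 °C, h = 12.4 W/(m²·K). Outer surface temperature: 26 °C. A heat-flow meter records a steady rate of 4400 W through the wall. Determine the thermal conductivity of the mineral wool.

Using the resistance-network approach (series):
R_inner film = 1/(h_i·A) = 1/(12.4×13.7) = 0.005887 K/W
R_castable refractory = L/(kA) = 0.25/(1.08×13.7) = 0.0169 K/W
Sum of known resistances R_other = 0.02278 K/W
Total R = ΔT/Q = 998/4400 = 0.2268 K/W
R_mineral wool = R_total − R_other = 0.204 K/W
k = L/(R·A) = 0.12/(0.204×13.7)

k ≈ 0.0429 W/(m·K)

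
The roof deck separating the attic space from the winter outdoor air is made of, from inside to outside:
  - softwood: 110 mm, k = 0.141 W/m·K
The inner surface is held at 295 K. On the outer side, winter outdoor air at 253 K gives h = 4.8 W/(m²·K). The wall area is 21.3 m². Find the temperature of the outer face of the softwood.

T ≈ 262 K

Treating each layer as a thermal resistance in series:
R_softwood = L/(kA) = 0.11/(0.141×21.3) = 0.03663 K/W
R_outer film = 1/(h_o·A) = 1/(4.8×21.3) = 0.009781 K/W
R_total = 0.04641 K/W;  Q = ΔT/R_total = 42/0.04641 = 905 W
T_interface = T_inner − Q·ΣR(inner→interface) = 295 − 905×0.03663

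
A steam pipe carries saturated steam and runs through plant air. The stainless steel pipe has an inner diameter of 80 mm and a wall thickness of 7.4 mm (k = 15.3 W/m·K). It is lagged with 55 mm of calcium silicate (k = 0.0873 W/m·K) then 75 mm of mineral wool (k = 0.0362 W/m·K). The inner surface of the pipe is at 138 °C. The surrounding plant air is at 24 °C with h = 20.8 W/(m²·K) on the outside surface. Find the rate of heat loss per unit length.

q′ ≈ 29.5 W/m

Treating each annulus and film as a series resistance:
R_stainless steel pipe wall = ln(47.4/40)/(2π×15.3×1) = 0.001766 K/W
R_calcium silicate = ln(102.4/47.4)/(2π×0.0873×1) = 1.404 K/W
R_mineral wool = ln(177.4/102.4)/(2π×0.0362×1) = 2.416 K/W
R_outer film = 1/(h_o·2πr_oL) = 1/(20.8×2π×0.1774×1) = 0.04313 K/W
R_total = 3.865 K/W
Q = ΔT/R_total = 114/3.865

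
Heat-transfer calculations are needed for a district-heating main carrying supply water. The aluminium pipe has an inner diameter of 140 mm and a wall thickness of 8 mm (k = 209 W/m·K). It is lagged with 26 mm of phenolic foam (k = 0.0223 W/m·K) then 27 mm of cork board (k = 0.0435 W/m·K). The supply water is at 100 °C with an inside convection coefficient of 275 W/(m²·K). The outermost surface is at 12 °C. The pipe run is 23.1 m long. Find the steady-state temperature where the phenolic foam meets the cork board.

For a radial system each layer contributes R = ln(r_out/r_in)/(2πkL); films add R = 1/(hA).
R_inner film = 1/(h_i·2πr₁L) = 1/(275×2π×0.07×23.1) = 3.579×10^-4 K/W
R_aluminium pipe wall = ln(78/70)/(2π×209×23.1) = 3.567×10^-6 K/W
R_phenolic foam = ln(104/78)/(2π×0.0223×23.1) = 0.08888 K/W
R_cork board = ln(131/104)/(2π×0.0435×23.1) = 0.03656 K/W
R_total = 0.1258 K/W
Q = ΔT/R_total = 88/0.1258
Q = 700 W
T_interface = T_inner − Q·ΣR(inner→interface) = 100 − 700×0.08924

T ≈ 37.6 °C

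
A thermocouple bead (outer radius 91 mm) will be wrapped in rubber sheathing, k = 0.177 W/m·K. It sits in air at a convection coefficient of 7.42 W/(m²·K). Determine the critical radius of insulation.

r_cr ≈ 47.7 mm

For a sphere r_cr = 2k/h = 2×0.177/7.42
r_cr = 47.7 mm; since the bare radius (91 mm) is above r_cr, any added insulation will reduce heat loss.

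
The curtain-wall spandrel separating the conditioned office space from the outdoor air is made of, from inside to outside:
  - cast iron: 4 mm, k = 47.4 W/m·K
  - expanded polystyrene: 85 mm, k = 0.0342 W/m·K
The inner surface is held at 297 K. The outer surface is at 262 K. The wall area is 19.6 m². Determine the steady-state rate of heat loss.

Q ≈ 276 W

Series thermal resistances:
R_cast iron = L/(kA) = 0.004/(47.4×19.6) = 4.306×10^-6 K/W
R_expanded polystyrene = L/(kA) = 0.085/(0.0342×19.6) = 0.1268 K/W
R_total = 0.1268 K/W
Q = ΔT / R_total = 35 / 0.1268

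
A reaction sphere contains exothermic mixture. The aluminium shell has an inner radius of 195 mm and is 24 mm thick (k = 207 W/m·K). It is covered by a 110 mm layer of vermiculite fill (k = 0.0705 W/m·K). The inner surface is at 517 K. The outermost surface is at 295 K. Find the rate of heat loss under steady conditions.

Q ≈ 129 W

Radial (spherical) resistances in series:
R_aluminium shell = (1/0.195 − 1/0.219)/(4π×207) = 2.16×10^-4 K/W
R_vermiculite fill = (1/0.219 − 1/0.329)/(4π×0.0705) = 1.723 K/W
R_total = 1.723 K/W
Q = ΔT/R_total = 222/1.723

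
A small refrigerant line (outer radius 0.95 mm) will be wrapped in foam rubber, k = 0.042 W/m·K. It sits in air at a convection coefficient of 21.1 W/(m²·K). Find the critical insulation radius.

For a cylinder r_cr = k/h = 0.042/21.1
r_cr = 1.99 mm; since the bare radius (0.95 mm) is below r_cr, adding a thin layer of insulation will *increase* heat loss.

r_cr ≈ 1.99 mm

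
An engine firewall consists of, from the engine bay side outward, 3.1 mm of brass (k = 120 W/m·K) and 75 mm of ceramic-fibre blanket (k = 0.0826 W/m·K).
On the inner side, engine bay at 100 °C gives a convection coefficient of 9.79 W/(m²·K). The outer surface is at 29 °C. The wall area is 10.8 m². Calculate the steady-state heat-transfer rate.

Q ≈ 759 W

Thermal resistances in series:
R_inner film = 1/(h_i·A) = 1/(9.79×10.8) = 0.009458 K/W
R_brass = L/(kA) = 0.0031/(120×10.8) = 2.392×10^-6 K/W
R_ceramic-fibre blanket = L/(kA) = 0.075/(0.0826×10.8) = 0.08407 K/W
R_total = 0.09353 K/W
Q = ΔT / R_total = 71 / 0.09353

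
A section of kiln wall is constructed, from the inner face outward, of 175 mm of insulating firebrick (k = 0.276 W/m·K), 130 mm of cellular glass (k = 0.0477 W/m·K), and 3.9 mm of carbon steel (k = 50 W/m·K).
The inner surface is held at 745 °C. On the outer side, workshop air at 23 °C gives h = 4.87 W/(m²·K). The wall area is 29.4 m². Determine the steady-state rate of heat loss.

Model the wall as resistances in series:
R_insulating firebrick = L/(kA) = 0.175/(0.276×29.4) = 0.02157 K/W
R_cellular glass = L/(kA) = 0.13/(0.0477×29.4) = 0.0927 K/W
R_carbon steel = L/(kA) = 0.0039/(50×29.4) = 2.653×10^-6 K/W
R_outer film = 1/(h_o·A) = 1/(4.87×29.4) = 0.006984 K/W
R_total = 0.1213 K/W
Q = ΔT / R_total = 722 / 0.1213

Q ≈ 5950 W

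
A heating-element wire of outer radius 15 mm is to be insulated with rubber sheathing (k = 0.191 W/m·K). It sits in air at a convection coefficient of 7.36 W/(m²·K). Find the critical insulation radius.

r_cr ≈ 26 mm

For a cylinder r_cr = k/h = 0.191/7.36
r_cr = 26 mm; since the bare radius (15 mm) is below r_cr, adding a thin layer of insulation will *increase* heat loss.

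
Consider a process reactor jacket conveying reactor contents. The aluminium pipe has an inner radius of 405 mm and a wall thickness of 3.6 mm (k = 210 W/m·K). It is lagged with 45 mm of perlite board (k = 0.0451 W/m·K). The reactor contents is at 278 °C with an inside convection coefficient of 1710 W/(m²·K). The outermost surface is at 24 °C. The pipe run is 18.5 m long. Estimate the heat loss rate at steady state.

Radial resistances (cylindrical: R_cond = ln(r_o/r_i)/(2πkL), R_conv = 1/(h·2πrL)):
R_inner film = 1/(h_i·2πr₁L) = 1/(1710×2π×0.405×18.5) = 1.242×10^-5 K/W
R_aluminium pipe wall = ln(408.6/405)/(2π×210×18.5) = 3.625×10^-7 K/W
R_perlite board = ln(453.6/408.6)/(2π×0.0451×18.5) = 0.01993 K/W
R_total = 0.01994 K/W
Q = ΔT/R_total = 254/0.01994

Q ≈ 12700 W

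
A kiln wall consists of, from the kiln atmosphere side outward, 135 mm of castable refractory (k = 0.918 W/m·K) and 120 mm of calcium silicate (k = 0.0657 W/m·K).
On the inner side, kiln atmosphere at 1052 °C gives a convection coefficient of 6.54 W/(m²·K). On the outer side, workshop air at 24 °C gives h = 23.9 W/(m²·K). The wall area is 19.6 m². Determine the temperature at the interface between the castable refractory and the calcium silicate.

T ≈ 910 °C

Thermal resistances in series:
R_inner film = 1/(h_i·A) = 1/(6.54×19.6) = 0.007801 K/W
R_castable refractory = L/(kA) = 0.135/(0.918×19.6) = 0.007503 K/W
R_calcium silicate = L/(kA) = 0.12/(0.0657×19.6) = 0.09319 K/W
R_outer film = 1/(h_o·A) = 1/(23.9×19.6) = 0.002135 K/W
R_total = 0.1106 K/W;  Q = ΔT/R_total = 1028/0.1106 = 9292 W
T_interface = T_inner − Q·ΣR(inner→interface) = 1052 − 9290×0.0153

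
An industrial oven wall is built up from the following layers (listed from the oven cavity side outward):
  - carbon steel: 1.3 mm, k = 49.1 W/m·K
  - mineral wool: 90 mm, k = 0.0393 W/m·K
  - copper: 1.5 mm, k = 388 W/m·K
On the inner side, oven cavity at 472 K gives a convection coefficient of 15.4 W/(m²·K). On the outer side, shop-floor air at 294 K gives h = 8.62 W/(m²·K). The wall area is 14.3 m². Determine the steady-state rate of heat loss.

Q ≈ 1030 W

Thermal resistances in series:
R_inner film = 1/(h_i·A) = 1/(15.4×14.3) = 0.004541 K/W
R_carbon steel = L/(kA) = 0.0013/(49.1×14.3) = 1.852×10^-6 K/W
R_mineral wool = L/(kA) = 0.09/(0.0393×14.3) = 0.1601 K/W
R_copper = L/(kA) = 0.0015/(388×14.3) = 2.703×10^-7 K/W
R_outer film = 1/(h_o·A) = 1/(8.62×14.3) = 0.008113 K/W
R_total = 0.1728 K/W
Q = ΔT / R_total = 178 / 0.1728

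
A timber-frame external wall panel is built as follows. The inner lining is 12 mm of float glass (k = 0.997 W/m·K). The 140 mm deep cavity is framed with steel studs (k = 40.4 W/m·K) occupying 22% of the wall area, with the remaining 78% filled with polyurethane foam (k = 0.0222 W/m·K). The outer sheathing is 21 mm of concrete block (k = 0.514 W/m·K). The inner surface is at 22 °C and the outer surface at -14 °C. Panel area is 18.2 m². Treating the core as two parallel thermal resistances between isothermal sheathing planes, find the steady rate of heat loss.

Sheathing layers in series; stud and cavity paths in parallel between them.
R_inner = 0.012/(0.997×18.2) = 6.613×10^-4 K/W
R_stud  = 0.14/(40.4×0.22×18.2) = 8.655×10^-4 K/W
R_cav   = 0.14/(0.0222×0.78×18.2) = 0.4442 K/W
1/R_core = 1/R_stud + 1/R_cav → R_core = 8.638×10^-4 K/W
R_outer = 0.021/(0.514×18.2) = 0.002245 K/W
R_total = 0.00377 K/W
Q = ΔT/R_total = 36/0.00377

Q ≈ 9550 W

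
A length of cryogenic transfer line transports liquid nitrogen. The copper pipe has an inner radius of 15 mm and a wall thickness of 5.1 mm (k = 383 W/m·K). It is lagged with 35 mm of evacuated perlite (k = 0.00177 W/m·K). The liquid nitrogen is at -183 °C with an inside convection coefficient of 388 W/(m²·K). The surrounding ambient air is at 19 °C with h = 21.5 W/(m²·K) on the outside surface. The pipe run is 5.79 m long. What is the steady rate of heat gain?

For a radial system each layer contributes R = ln(r_out/r_in)/(2πkL); films add R = 1/(hA).
R_inner film = 1/(h_i·2πr₁L) = 1/(388×2π×0.015×5.79) = 0.004723 K/W
R_copper pipe wall = ln(20.1/15)/(2π×383×5.79) = 2.1×10^-5 K/W
R_evacuated perlite = ln(55.1/20.1)/(2π×0.00177×5.79) = 15.66 K/W
R_outer film = 1/(h_o·2πr_oL) = 1/(21.5×2π×0.0551×5.79) = 0.0232 K/W
R_total = 15.69 K/W
Q = ΔT/R_total = 202/15.69

Q ≈ 12.9 W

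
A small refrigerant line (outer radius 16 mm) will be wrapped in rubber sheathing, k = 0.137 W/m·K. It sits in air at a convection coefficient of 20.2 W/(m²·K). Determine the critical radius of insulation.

r_cr ≈ 6.78 mm

For a cylinder r_cr = k/h = 0.137/20.2
r_cr = 6.78 mm; since the bare radius (16 mm) is above r_cr, any added insulation will reduce heat loss.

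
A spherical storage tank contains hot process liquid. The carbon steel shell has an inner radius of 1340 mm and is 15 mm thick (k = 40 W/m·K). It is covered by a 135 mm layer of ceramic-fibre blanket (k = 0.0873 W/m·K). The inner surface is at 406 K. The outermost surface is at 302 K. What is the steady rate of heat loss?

Q ≈ 1710 W

Each spherical layer contributes R = (1/r_i − 1/r_o)/(4πk):
R_carbon steel shell = (1/1.34 − 1/1.355)/(4π×40) = 1.644×10^-5 K/W
R_ceramic-fibre blanket = (1/1.355 − 1/1.49)/(4π×0.0873) = 0.06095 K/W
R_total = 0.06097 K/W
Q = ΔT/R_total = 104/0.06097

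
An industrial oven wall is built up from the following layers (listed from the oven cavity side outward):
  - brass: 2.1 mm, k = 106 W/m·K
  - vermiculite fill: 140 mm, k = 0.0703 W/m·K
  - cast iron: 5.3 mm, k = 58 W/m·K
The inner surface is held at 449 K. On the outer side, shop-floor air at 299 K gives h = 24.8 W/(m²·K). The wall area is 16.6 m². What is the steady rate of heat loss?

Q ≈ 1230 W

Series thermal resistances:
R_brass = L/(kA) = 0.0021/(106×16.6) = 1.193×10^-6 K/W
R_vermiculite fill = L/(kA) = 0.14/(0.0703×16.6) = 0.12 K/W
R_cast iron = L/(kA) = 0.0053/(58×16.6) = 5.505×10^-6 K/W
R_outer film = 1/(h_o·A) = 1/(24.8×16.6) = 0.002429 K/W
R_total = 0.1224 K/W
Q = ΔT / R_total = 150 / 0.1224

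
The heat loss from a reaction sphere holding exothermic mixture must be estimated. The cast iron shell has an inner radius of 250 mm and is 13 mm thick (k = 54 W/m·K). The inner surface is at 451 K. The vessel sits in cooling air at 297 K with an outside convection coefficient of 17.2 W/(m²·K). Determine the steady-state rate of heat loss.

Radial (spherical) resistances in series:
R_cast iron shell = (1/0.25 − 1/0.263)/(4π×54) = 2.914×10^-4 K/W
R_outer film = 1/(h·4πr_o²) = 1/(17.2×4π×0.263²) = 0.06689 K/W
R_total = 0.06718 K/W
Q = ΔT/R_total = 154/0.06718

Q ≈ 2290 W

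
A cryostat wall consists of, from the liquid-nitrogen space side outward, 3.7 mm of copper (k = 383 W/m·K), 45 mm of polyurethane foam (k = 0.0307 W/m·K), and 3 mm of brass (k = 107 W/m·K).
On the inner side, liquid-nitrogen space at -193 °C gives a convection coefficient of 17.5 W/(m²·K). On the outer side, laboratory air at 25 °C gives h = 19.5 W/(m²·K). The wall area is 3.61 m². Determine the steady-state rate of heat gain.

Q ≈ 500 W

Thermal resistances in series:
R_inner film = 1/(h_i·A) = 1/(17.5×3.61) = 0.01583 K/W
R_copper = L/(kA) = 0.0037/(383×3.61) = 2.676×10^-6 K/W
R_polyurethane foam = L/(kA) = 0.045/(0.0307×3.61) = 0.406 K/W
R_brass = L/(kA) = 0.003/(107×3.61) = 7.767×10^-6 K/W
R_outer film = 1/(h_o·A) = 1/(19.5×3.61) = 0.01421 K/W
R_total = 0.4361 K/W
Q = ΔT / R_total = 218 / 0.4361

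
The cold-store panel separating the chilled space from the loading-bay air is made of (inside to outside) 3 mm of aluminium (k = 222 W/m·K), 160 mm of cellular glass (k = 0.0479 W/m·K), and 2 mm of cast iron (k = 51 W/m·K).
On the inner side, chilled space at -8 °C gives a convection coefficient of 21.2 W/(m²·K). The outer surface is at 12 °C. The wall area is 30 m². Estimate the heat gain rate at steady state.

Using the resistance-network approach (series):
R_inner film = 1/(h_i·A) = 1/(21.2×30) = 0.001572 K/W
R_aluminium = L/(kA) = 0.003/(222×30) = 4.505×10^-7 K/W
R_cellular glass = L/(kA) = 0.16/(0.0479×30) = 0.1113 K/W
R_cast iron = L/(kA) = 0.002/(51×30) = 1.307×10^-6 K/W
R_total = 0.1129 K/W
Q = ΔT / R_total = 20 / 0.1129

Q ≈ 177 W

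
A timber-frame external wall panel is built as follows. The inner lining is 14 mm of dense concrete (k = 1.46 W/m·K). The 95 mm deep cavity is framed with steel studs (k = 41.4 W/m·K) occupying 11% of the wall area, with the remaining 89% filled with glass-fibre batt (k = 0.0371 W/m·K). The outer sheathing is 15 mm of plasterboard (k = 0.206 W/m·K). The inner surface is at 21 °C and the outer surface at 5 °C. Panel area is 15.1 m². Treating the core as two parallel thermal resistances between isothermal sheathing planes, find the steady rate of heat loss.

Q ≈ 2340 W

Sheathing layers in series; stud and cavity paths in parallel between them.
R_inner = 0.014/(1.46×15.1) = 6.35×10^-4 K/W
R_stud  = 0.095/(41.4×0.11×15.1) = 0.001382 K/W
R_cav   = 0.095/(0.0371×0.89×15.1) = 0.1905 K/W
1/R_core = 1/R_stud + 1/R_cav → R_core = 0.001372 K/W
R_outer = 0.015/(0.206×15.1) = 0.004822 K/W
R_total = 0.006829 K/W
Q = ΔT/R_total = 16/0.006829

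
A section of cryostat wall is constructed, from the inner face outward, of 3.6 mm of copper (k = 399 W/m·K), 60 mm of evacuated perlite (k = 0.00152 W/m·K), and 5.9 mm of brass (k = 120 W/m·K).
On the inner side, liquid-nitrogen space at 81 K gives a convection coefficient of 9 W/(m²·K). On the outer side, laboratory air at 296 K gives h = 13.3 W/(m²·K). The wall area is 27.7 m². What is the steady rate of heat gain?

Q ≈ 150 W

Model the wall as resistances in series:
R_inner film = 1/(h_i·A) = 1/(9×27.7) = 0.004011 K/W
R_copper = L/(kA) = 0.0036/(399×27.7) = 3.257×10^-7 K/W
R_evacuated perlite = L/(kA) = 0.06/(0.00152×27.7) = 1.425 K/W
R_brass = L/(kA) = 0.0059/(120×27.7) = 1.775×10^-6 K/W
R_outer film = 1/(h_o·A) = 1/(13.3×27.7) = 0.002714 K/W
R_total = 1.432 K/W
Q = ΔT / R_total = 215 / 1.432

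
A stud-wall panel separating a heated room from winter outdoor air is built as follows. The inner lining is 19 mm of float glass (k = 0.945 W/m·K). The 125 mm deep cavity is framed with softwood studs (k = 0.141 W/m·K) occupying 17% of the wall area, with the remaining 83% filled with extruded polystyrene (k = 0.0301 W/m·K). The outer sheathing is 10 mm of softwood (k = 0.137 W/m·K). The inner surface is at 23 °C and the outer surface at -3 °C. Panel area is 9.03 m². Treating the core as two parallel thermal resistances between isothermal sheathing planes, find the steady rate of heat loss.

Q ≈ 88.7 W

Sheathing layers in series; stud and cavity paths in parallel between them.
R_inner = 0.019/(0.945×9.03) = 0.002227 K/W
R_stud  = 0.125/(0.141×0.17×9.03) = 0.5775 K/W
R_cav   = 0.125/(0.0301×0.83×9.03) = 0.5541 K/W
1/R_core = 1/R_stud + 1/R_cav → R_core = 0.2828 K/W
R_outer = 0.01/(0.137×9.03) = 0.008083 K/W
R_total = 0.2931 K/W
Q = ΔT/R_total = 26/0.2931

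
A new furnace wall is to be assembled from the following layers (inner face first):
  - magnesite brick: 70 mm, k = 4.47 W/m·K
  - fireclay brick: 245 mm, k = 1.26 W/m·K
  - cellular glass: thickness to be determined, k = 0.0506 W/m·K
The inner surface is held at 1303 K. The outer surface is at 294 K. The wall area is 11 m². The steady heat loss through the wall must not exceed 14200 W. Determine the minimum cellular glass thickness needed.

L ≈ 28.9 mm

Treating each layer as a thermal resistance in series:
R_magnesite brick = L/(kA) = 0.07/(4.47×11) = 0.001424 K/W
R_fireclay brick = L/(kA) = 0.245/(1.26×11) = 0.01768 K/W
Sum of the known resistances R_other = 0.0191 K/W
Required total resistance R_tot = ΔT/Q_allow = 1009/14200 = 0.07106 K/W
R_cellular glass = R_tot − R_other = 0.05196 K/W
L = R·k·A = 0.05196×0.0506×11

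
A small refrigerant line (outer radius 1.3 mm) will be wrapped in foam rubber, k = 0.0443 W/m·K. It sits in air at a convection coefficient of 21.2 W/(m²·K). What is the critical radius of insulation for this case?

For a cylinder r_cr = k/h = 0.0443/21.2
r_cr = 2.09 mm; since the bare radius (1.3 mm) is below r_cr, adding a thin layer of insulation will *increase* heat loss.

r_cr ≈ 2.09 mm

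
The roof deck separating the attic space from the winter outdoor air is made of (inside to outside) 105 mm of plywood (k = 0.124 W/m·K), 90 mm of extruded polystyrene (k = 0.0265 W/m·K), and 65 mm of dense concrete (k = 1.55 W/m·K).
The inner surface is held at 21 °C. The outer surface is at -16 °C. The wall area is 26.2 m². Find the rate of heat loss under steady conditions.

Q ≈ 226 W

Thermal resistances in series:
R_plywood = L/(kA) = 0.105/(0.124×26.2) = 0.03232 K/W
R_extruded polystyrene = L/(kA) = 0.09/(0.0265×26.2) = 0.1296 K/W
R_dense concrete = L/(kA) = 0.065/(1.55×26.2) = 0.001601 K/W
R_total = 0.1635 K/W
Q = ΔT / R_total = 37 / 0.1635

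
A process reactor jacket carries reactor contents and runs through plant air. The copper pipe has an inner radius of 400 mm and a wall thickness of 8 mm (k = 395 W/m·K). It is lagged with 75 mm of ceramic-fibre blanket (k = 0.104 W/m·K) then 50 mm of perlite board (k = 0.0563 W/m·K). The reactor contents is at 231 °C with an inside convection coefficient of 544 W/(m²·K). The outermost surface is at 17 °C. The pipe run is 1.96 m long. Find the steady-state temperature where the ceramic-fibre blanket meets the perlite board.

Radial resistances (cylindrical: R_cond = ln(r_o/r_i)/(2πkL), R_conv = 1/(h·2πrL)):
R_inner film = 1/(h_i·2πr₁L) = 1/(544×2π×0.4×1.96) = 3.732×10^-4 K/W
R_copper pipe wall = ln(408/400)/(2π×395×1.96) = 4.071×10^-6 K/W
R_ceramic-fibre blanket = ln(483/408)/(2π×0.104×1.96) = 0.1318 K/W
R_perlite board = ln(533/483)/(2π×0.0563×1.96) = 0.1421 K/W
R_total = 0.2742 K/W
Q = ΔT/R_total = 214/0.2742
Q = 780 W
T_interface = T_inner − Q·ΣR(inner→interface) = 231 − 780×0.1321

T ≈ 128 °C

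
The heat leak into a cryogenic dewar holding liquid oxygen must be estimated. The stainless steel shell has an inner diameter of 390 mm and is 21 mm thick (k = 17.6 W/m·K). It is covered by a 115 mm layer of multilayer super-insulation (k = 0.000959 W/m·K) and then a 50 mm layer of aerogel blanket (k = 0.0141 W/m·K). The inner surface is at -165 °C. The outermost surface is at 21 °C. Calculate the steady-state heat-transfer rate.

Q ≈ 1.37 W

For a spherical shell R = (1/r₁ − 1/r₂)/(4πk); film R = 1/(h·4πr²). In series:
R_stainless steel shell = (1/0.195 − 1/0.216)/(4π×17.6) = 0.002254 K/W
R_multilayer super-insulation = (1/0.216 − 1/0.331)/(4π×0.000959) = 133.5 K/W
R_aerogel blanket = (1/0.331 − 1/0.381)/(4π×0.0141) = 2.238 K/W
R_total = 135.7 K/W
Q = ΔT/R_total = 186/135.7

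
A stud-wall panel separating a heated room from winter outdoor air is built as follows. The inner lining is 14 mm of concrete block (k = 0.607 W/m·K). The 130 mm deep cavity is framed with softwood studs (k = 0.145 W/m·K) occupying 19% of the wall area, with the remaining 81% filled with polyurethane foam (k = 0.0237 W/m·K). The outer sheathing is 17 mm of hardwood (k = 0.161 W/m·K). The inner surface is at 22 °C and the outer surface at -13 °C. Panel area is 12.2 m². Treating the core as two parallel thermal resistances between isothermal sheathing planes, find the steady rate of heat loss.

Q ≈ 147 W

Sheathing layers in series; stud and cavity paths in parallel between them.
R_inner = 0.014/(0.607×12.2) = 0.001891 K/W
R_stud  = 0.13/(0.145×0.19×12.2) = 0.3868 K/W
R_cav   = 0.13/(0.0237×0.81×12.2) = 0.5551 K/W
1/R_core = 1/R_stud + 1/R_cav → R_core = 0.2279 K/W
R_outer = 0.017/(0.161×12.2) = 0.008655 K/W
R_total = 0.2385 K/W
Q = ΔT/R_total = 35/0.2385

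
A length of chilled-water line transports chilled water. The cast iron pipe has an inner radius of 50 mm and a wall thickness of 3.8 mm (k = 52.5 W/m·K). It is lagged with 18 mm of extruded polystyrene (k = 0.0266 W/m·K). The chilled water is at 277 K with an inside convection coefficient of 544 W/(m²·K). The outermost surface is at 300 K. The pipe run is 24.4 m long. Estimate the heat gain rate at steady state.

Q ≈ 324 W

Per-layer cylindrical resistances, series-summed:
R_inner film = 1/(h_i·2πr₁L) = 1/(544×2π×0.05×24.4) = 2.398×10^-4 K/W
R_cast iron pipe wall = ln(53.8/50)/(2π×52.5×24.4) = 9.101×10^-6 K/W
R_extruded polystyrene = ln(71.8/53.8)/(2π×0.0266×24.4) = 0.07077 K/W
R_total = 0.07102 K/W
Q = ΔT/R_total = 23/0.07102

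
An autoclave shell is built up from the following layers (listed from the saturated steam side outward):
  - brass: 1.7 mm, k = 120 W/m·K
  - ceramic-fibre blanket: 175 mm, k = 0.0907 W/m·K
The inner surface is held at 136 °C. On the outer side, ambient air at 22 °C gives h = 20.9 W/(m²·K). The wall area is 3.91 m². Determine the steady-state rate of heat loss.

Using the resistance-network approach (series):
R_brass = L/(kA) = 0.0017/(120×3.91) = 3.623×10^-6 K/W
R_ceramic-fibre blanket = L/(kA) = 0.175/(0.0907×3.91) = 0.4935 K/W
R_outer film = 1/(h_o·A) = 1/(20.9×3.91) = 0.01224 K/W
R_total = 0.5057 K/W
Q = ΔT / R_total = 114 / 0.5057

Q ≈ 225 W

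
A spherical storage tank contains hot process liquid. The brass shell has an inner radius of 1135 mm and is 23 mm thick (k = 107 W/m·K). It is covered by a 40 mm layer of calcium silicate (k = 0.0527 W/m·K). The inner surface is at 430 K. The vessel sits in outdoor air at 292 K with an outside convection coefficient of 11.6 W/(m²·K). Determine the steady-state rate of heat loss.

For a spherical shell R = (1/r₁ − 1/r₂)/(4πk); film R = 1/(h·4πr²). In series:
R_brass shell = (1/1.135 − 1/1.158)/(4π×107) = 1.301×10^-5 K/W
R_calcium silicate = (1/1.158 − 1/1.198)/(4π×0.0527) = 0.04354 K/W
R_outer film = 1/(h·4πr_o²) = 1/(11.6×4π×1.198²) = 0.00478 K/W
R_total = 0.04833 K/W
Q = ΔT/R_total = 138/0.04833

Q ≈ 2860 W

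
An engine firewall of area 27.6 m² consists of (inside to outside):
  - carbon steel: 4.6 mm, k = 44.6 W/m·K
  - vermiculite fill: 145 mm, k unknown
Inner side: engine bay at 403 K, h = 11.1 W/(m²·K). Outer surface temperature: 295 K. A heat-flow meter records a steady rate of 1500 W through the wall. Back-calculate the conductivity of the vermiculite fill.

k ≈ 0.0764 W/(m·K)

Series thermal resistances:
R_inner film = 1/(h_i·A) = 1/(11.1×27.6) = 0.003264 K/W
R_carbon steel = L/(kA) = 0.0046/(44.6×27.6) = 3.737×10^-6 K/W
Sum of known resistances R_other = 0.003268 K/W
Total R = ΔT/Q = 108/1500 = 0.072 K/W
R_vermiculite fill = R_total − R_other = 0.06873 K/W
k = L/(R·A) = 0.145/(0.06873×27.6)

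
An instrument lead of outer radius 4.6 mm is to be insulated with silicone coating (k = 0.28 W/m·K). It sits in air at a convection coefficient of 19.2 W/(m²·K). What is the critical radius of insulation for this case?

r_cr ≈ 14.6 mm

For a cylinder r_cr = k/h = 0.28/19.2
r_cr = 14.6 mm; since the bare radius (4.6 mm) is below r_cr, adding a thin layer of insulation will *increase* heat loss.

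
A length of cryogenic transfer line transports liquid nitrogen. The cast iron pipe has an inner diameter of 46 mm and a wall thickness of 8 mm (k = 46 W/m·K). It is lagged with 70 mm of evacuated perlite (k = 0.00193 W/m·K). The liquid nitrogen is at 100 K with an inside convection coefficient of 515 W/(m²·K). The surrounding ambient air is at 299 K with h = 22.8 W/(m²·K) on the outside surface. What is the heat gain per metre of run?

q′ ≈ 2.04 W/m

Treating each annulus and film as a series resistance:
R_inner film = 1/(h_i·2πr₁L) = 1/(515×2π×0.023×1) = 0.01344 K/W
R_cast iron pipe wall = ln(31/23)/(2π×46×1) = 0.001033 K/W
R_evacuated perlite = ln(101/31)/(2π×0.00193×1) = 97.4 K/W
R_outer film = 1/(h_o·2πr_oL) = 1/(22.8×2π×0.101×1) = 0.06911 K/W
R_total = 97.48 K/W
Q = ΔT/R_total = 199/97.48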